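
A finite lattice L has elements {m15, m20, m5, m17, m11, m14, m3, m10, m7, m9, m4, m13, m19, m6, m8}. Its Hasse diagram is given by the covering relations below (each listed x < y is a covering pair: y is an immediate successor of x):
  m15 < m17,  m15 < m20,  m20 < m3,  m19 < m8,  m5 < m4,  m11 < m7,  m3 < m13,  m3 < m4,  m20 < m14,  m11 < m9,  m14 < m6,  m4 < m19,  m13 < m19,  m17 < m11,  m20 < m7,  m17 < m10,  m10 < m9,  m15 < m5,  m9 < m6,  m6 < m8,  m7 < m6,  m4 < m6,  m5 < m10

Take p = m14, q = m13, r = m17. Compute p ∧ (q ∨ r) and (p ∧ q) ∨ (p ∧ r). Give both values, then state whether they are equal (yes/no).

m14; m20; no

q ∨ r = m8, so p ∧ (q ∨ r) = m14 ∧ m8 = m14.
p ∧ q = m20 and p ∧ r = m15, so (p ∧ q) ∨ (p ∧ r) = m20 ∨ m15 = m20.
Equal: no.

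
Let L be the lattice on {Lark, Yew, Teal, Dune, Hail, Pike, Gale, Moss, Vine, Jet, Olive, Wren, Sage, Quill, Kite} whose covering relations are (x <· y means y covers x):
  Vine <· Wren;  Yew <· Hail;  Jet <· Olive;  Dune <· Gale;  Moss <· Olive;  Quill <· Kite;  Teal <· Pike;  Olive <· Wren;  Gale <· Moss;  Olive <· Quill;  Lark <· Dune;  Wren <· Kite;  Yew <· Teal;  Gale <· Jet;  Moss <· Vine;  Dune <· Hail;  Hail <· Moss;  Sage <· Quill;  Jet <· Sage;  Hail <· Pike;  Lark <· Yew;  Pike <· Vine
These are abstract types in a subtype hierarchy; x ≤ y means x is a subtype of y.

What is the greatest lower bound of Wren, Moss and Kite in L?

Moss

Common lower bounds of {Wren, Moss, Kite}: Dune, Gale, Hail, Lark, Moss, Yew.
The greatest among these is Moss.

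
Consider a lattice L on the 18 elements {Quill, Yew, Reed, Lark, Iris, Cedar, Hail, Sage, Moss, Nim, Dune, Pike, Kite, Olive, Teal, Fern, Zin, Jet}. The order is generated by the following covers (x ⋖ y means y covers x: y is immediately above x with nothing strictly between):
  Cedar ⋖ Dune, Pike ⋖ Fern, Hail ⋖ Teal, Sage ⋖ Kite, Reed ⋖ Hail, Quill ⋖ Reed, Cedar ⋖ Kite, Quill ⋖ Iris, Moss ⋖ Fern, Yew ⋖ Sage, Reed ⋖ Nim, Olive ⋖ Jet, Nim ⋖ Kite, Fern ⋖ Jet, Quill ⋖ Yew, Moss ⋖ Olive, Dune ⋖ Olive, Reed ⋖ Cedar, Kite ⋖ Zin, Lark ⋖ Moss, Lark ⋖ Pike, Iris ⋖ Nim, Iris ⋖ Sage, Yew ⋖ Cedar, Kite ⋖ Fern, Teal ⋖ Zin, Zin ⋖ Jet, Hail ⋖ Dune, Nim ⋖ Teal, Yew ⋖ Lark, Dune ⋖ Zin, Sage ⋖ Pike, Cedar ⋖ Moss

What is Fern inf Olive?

Common lower bounds of {Fern, Olive}: Cedar, Lark, Moss, Quill, Reed, Yew.
The greatest among these is Moss.

Moss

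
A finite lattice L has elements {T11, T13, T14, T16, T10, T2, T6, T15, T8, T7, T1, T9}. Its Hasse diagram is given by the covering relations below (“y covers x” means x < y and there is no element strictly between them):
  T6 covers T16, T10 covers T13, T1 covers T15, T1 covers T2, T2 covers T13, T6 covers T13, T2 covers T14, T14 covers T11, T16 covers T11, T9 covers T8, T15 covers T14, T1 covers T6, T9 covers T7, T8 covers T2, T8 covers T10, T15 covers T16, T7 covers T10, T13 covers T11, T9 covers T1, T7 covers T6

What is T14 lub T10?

Common upper bounds of {T14, T10}: T8, T9.
The least among these is T8.

T8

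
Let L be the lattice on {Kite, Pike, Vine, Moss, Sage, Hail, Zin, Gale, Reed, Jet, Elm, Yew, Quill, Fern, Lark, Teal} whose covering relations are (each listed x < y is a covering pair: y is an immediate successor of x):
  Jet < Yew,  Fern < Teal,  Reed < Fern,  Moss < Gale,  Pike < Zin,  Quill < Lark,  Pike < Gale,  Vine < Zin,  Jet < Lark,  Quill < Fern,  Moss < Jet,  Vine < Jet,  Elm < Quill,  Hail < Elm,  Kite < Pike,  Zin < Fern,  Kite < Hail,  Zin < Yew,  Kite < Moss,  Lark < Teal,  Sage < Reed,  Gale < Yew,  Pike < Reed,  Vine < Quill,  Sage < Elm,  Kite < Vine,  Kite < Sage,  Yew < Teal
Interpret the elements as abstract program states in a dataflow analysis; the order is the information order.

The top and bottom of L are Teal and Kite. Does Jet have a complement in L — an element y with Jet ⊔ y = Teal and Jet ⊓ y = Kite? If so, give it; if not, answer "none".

Need y with Jet ∨ y = Teal and Jet ∧ y = Kite.
Checking each element gives: Reed.

Reed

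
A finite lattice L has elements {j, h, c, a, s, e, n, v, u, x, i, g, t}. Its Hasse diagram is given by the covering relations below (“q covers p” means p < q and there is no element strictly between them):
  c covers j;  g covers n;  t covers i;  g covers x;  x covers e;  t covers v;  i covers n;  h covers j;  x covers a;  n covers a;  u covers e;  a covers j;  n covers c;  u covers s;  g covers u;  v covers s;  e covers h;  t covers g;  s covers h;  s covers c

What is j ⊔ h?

h

Common upper bounds of {j, h}: e, g, h, s, t, u, v, x.
The least among these is h.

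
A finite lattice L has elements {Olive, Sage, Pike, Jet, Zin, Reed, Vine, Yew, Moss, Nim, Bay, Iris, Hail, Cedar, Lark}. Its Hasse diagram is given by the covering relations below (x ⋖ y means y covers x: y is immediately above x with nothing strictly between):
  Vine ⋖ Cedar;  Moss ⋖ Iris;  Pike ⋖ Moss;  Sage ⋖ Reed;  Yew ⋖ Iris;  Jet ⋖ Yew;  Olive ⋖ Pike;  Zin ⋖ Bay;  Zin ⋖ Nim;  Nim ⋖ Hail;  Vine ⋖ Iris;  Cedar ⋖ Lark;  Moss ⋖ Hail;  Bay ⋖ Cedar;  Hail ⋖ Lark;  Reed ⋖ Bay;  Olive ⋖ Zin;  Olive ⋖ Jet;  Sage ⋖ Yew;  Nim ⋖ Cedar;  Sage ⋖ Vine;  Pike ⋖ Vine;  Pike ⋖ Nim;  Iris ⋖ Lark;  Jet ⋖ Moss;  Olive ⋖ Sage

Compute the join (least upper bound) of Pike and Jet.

Moss

Common upper bounds of {Pike, Jet}: Hail, Iris, Lark, Moss.
The least among these is Moss.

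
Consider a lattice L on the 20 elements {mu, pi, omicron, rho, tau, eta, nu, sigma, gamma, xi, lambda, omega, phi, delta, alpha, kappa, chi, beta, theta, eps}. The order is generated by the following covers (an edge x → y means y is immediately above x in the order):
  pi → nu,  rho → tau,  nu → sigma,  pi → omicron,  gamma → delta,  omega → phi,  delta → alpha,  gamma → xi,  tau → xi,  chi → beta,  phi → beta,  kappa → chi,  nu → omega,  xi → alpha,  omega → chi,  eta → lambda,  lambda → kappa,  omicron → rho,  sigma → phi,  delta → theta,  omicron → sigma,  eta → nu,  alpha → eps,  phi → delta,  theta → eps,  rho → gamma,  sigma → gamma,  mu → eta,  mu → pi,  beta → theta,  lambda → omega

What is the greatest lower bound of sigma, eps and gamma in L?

sigma

Common lower bounds of {sigma, eps, gamma}: eta, mu, nu, omicron, pi, sigma.
The greatest among these is sigma.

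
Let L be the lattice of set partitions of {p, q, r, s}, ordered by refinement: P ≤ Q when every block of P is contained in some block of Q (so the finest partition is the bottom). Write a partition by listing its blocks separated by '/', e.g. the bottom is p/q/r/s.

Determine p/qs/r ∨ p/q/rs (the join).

p/qrs

Common upper bounds of {p/qs/r, p/q/rs}: p/qrs, pqrs.
The least among these is p/qrs.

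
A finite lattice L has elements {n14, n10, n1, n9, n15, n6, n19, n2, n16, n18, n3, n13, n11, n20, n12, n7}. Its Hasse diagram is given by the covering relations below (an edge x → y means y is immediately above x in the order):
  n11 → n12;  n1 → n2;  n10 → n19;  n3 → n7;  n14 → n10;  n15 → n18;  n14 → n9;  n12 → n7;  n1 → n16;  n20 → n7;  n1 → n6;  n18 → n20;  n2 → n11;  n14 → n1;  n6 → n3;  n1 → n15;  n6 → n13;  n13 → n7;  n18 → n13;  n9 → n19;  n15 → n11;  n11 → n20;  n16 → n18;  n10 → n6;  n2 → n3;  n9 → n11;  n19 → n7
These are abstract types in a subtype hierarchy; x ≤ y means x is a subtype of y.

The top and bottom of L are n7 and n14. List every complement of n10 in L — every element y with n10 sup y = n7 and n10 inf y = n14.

Need y with n10 ∨ y = n7 and n10 ∧ y = n14.
Checking each element gives: n11, n12, n20.

n11, n12, n20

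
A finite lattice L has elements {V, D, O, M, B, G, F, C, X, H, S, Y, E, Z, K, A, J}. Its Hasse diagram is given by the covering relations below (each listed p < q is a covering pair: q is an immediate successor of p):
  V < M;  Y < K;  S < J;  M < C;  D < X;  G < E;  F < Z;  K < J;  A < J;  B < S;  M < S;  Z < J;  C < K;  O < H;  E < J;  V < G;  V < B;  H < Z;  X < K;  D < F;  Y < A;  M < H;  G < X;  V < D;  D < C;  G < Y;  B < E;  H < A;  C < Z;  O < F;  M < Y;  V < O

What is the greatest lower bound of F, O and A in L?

Common lower bounds of {F, O, A}: O, V.
The greatest among these is O.

O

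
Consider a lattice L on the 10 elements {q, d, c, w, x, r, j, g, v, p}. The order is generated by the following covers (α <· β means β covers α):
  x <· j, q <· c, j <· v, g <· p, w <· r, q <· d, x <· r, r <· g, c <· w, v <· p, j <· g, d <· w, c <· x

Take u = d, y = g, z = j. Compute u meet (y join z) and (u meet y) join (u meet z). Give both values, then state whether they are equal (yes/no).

d; d; yes

y join z = g, so u meet (y join z) = d meet g = d.
u meet y = d and u meet z = q, so (u meet y) join (u meet z) = d join q = d.
Equal: yes.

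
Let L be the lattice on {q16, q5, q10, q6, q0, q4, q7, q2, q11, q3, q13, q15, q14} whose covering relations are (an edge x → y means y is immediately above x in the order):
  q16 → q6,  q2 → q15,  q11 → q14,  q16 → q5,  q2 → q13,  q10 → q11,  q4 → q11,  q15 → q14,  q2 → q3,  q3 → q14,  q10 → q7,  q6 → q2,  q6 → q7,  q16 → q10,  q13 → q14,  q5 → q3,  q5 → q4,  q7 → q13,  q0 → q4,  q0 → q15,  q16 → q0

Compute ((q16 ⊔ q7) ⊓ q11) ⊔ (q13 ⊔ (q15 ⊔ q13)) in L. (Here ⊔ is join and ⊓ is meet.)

q14

q16 ∨ q7 = q7
q7 ∧ q11 = q10
q15 ∨ q13 = q14
q13 ∨ q14 = q14
q10 ∨ q14 = q14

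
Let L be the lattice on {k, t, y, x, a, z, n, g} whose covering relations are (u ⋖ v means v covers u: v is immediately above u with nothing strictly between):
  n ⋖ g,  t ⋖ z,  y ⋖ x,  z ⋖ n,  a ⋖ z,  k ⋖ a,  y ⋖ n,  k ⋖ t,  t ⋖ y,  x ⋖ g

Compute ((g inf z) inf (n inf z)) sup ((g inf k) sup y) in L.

g ∧ z = z
n ∧ z = z
z ∧ z = z
g ∧ k = k
k ∨ y = y
z ∨ y = n

n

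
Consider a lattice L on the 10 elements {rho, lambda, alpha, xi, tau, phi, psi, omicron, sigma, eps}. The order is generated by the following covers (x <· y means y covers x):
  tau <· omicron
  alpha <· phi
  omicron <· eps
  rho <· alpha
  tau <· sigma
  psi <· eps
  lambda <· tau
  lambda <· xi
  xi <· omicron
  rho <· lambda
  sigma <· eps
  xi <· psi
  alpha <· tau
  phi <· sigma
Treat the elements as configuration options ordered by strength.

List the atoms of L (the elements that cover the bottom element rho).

alpha, lambda

The atoms are exactly the elements that cover rho: alpha, lambda.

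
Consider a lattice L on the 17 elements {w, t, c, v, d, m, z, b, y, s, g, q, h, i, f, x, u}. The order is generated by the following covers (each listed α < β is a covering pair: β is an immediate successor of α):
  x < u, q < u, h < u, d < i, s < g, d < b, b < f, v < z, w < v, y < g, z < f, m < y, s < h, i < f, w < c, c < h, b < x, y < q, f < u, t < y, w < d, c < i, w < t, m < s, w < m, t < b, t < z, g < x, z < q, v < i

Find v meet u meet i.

Common lower bounds of {v, u, i}: v, w.
The greatest among these is v.

v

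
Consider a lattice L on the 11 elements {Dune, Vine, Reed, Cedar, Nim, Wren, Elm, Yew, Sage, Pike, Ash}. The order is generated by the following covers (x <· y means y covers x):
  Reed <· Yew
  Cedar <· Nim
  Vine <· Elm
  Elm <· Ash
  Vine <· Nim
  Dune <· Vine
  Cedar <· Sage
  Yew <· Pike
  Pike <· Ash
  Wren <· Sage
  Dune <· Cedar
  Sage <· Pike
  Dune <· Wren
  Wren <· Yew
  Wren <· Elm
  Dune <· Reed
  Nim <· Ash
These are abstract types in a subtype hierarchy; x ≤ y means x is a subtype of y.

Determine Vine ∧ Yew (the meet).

Common lower bounds of {Vine, Yew}: Dune.
The greatest among these is Dune.

Dune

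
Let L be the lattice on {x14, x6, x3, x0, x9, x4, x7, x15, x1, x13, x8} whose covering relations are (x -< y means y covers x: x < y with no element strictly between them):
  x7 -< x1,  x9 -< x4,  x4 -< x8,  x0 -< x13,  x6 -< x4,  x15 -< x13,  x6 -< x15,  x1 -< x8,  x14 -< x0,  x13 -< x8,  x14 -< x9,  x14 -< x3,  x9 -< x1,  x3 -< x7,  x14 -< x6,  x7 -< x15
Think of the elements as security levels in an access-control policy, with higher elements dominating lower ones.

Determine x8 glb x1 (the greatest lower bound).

Common lower bounds of {x8, x1}: x1, x14, x3, x7, x9.
The greatest among these is x1.

x1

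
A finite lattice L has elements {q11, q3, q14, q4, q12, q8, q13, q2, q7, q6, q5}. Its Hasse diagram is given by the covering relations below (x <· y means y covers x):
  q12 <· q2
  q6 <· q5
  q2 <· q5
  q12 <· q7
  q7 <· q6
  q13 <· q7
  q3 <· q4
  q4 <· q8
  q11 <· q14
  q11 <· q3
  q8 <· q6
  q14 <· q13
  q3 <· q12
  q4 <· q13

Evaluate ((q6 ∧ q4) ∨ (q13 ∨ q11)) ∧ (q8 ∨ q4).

q6 ∧ q4 = q4
q13 ∨ q11 = q13
q4 ∨ q13 = q13
q8 ∨ q4 = q8
q13 ∧ q8 = q4

q4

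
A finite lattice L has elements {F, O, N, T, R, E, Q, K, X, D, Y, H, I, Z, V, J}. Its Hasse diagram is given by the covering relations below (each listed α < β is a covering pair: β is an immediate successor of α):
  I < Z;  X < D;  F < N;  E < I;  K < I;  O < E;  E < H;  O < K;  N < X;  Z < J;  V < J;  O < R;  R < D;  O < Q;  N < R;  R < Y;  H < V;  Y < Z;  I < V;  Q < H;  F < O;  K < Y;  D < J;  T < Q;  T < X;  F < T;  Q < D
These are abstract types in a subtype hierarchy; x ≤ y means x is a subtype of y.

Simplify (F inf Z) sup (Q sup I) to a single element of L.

V

F ∧ Z = F
Q ∨ I = V
F ∨ V = V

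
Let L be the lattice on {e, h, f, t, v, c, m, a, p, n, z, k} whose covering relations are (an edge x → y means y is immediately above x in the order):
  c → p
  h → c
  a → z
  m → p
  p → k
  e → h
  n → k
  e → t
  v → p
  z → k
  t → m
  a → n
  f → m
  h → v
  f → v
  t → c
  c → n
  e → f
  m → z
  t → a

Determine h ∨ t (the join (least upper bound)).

Common upper bounds of {h, t}: c, k, n, p.
The least among these is c.

c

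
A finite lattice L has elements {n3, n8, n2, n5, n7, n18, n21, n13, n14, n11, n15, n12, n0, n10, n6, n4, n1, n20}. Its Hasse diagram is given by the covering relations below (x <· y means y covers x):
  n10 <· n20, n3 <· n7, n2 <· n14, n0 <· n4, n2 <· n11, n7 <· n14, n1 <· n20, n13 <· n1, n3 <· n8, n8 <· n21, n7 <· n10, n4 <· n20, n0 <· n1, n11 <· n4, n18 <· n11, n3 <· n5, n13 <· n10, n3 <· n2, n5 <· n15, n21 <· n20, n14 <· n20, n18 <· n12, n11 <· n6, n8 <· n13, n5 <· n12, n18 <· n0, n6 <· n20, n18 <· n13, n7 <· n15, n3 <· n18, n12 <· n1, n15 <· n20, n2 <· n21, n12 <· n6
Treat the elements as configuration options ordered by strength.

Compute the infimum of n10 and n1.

Common lower bounds of {n10, n1}: n13, n18, n3, n8.
The greatest among these is n13.

n13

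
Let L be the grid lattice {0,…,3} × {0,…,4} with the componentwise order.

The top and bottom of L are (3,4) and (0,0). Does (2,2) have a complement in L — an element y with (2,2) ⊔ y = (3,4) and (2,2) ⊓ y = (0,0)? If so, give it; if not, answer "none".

For every candidate y, either (2,2) ∨ y ≠ (3,4) or (2,2) ∧ y ≠ (0,0); no complement exists.

none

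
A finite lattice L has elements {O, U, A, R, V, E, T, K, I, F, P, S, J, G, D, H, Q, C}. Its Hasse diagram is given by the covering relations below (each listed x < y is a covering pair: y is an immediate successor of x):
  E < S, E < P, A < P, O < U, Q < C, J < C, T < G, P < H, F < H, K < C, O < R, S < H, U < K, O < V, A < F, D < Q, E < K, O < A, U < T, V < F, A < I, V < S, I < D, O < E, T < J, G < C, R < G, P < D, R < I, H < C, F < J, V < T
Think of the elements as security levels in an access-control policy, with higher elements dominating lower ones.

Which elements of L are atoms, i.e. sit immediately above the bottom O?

A, E, R, U, V

The atoms are exactly the elements that cover O: A, E, R, U, V.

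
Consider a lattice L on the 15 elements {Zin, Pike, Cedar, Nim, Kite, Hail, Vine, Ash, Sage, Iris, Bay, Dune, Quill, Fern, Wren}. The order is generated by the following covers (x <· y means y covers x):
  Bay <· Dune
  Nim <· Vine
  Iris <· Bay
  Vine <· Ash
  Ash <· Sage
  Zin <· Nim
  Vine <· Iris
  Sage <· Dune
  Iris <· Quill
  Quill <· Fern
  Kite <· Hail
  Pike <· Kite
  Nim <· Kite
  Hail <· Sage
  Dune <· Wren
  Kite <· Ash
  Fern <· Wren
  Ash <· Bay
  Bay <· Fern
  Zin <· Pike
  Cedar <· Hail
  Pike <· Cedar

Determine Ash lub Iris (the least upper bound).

Bay

Common upper bounds of {Ash, Iris}: Bay, Dune, Fern, Wren.
The least among these is Bay.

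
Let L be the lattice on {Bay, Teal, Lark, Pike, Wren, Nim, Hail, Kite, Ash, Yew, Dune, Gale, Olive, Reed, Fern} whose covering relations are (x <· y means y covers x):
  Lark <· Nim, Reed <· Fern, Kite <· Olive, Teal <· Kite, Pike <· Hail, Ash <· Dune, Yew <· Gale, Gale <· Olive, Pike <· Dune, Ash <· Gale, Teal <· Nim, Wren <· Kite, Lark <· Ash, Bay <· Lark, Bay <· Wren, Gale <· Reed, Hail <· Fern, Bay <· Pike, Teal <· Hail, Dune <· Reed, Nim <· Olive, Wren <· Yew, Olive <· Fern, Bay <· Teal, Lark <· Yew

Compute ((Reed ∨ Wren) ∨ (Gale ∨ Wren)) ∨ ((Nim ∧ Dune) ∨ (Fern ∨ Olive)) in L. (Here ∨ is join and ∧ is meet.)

Reed ∨ Wren = Reed
Gale ∨ Wren = Gale
Reed ∨ Gale = Reed
Nim ∧ Dune = Lark
Fern ∨ Olive = Fern
Lark ∨ Fern = Fern
Reed ∨ Fern = Fern

Fern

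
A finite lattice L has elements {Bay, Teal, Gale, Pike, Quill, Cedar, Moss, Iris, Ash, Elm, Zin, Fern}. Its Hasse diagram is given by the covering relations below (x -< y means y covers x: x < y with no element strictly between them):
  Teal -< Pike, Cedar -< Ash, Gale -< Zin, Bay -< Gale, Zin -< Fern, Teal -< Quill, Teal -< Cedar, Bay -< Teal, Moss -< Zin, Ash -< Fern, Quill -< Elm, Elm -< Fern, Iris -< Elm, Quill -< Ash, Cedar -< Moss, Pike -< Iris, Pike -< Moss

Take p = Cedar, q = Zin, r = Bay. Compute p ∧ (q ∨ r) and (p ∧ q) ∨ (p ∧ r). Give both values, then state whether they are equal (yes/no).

Cedar; Cedar; yes

q ∨ r = Zin, so p ∧ (q ∨ r) = Cedar ∧ Zin = Cedar.
p ∧ q = Cedar and p ∧ r = Bay, so (p ∧ q) ∨ (p ∧ r) = Cedar ∨ Bay = Cedar.
Equal: yes.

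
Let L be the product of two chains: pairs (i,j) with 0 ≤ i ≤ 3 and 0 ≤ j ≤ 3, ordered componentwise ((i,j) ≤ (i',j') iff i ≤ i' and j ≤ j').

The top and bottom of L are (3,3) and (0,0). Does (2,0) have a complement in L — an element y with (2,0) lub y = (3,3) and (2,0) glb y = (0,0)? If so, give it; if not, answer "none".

none

For every candidate y, either (2,0) ∨ y ≠ (3,3) or (2,0) ∧ y ≠ (0,0); no complement exists.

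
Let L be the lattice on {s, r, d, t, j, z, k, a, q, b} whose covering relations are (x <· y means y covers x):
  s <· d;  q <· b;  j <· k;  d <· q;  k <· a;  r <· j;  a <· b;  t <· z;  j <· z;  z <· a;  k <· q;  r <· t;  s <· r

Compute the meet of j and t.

r

Common lower bounds of {j, t}: r, s.
The greatest among these is r.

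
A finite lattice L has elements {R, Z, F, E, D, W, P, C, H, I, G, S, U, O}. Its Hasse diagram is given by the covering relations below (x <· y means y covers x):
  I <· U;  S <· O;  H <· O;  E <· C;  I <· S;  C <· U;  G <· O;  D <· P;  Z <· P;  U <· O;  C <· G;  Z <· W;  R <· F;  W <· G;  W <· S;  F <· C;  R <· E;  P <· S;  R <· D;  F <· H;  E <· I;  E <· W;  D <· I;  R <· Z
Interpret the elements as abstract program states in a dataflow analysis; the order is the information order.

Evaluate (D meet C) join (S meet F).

D ∧ C = R
S ∧ F = R
R ∨ R = R

R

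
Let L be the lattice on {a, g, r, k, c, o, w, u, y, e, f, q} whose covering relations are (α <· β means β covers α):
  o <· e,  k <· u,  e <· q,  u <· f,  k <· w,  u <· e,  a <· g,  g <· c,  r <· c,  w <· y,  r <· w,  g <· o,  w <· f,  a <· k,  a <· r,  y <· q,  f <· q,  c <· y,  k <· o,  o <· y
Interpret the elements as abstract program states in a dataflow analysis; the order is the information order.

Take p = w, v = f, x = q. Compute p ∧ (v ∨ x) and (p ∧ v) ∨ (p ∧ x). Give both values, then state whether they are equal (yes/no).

v ∨ x = q, so p ∧ (v ∨ x) = w ∧ q = w.
p ∧ v = w and p ∧ x = w, so (p ∧ v) ∨ (p ∧ x) = w ∨ w = w.
Equal: yes.

w; w; yes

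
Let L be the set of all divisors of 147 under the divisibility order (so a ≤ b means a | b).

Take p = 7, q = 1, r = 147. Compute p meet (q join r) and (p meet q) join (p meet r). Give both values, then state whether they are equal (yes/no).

7; 7; yes

q join r = 147, so p meet (q join r) = 7 meet 147 = 7.
p meet q = 1 and p meet r = 7, so (p meet q) join (p meet r) = 1 join 7 = 7.
Equal: yes.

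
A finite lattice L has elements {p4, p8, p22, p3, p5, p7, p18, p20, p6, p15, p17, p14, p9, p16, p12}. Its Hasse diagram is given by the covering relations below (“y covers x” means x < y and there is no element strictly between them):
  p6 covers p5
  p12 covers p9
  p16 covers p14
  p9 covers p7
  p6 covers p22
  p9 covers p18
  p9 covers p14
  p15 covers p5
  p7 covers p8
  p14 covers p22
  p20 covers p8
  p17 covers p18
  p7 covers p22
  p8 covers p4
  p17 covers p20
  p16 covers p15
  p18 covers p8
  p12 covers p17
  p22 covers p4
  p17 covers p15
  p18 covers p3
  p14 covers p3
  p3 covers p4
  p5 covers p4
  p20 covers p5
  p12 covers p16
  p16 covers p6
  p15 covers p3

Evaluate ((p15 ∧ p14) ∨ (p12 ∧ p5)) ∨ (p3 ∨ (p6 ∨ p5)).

p16

p15 ∧ p14 = p3
p12 ∧ p5 = p5
p3 ∨ p5 = p15
p6 ∨ p5 = p6
p3 ∨ p6 = p16
p15 ∨ p16 = p16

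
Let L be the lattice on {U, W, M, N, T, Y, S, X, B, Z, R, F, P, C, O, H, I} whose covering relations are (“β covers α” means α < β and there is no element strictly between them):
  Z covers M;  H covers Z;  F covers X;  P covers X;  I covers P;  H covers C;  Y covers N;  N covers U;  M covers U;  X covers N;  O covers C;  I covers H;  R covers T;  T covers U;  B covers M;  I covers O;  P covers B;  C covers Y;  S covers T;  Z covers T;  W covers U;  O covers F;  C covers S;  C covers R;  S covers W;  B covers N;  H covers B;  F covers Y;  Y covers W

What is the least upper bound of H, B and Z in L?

H

Common upper bounds of {H, B, Z}: H, I.
The least among these is H.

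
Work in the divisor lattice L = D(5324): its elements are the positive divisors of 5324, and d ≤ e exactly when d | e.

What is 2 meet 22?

In the divisibility order, the meet is the greatest common divisor: gcd(2, 22) = 2.

2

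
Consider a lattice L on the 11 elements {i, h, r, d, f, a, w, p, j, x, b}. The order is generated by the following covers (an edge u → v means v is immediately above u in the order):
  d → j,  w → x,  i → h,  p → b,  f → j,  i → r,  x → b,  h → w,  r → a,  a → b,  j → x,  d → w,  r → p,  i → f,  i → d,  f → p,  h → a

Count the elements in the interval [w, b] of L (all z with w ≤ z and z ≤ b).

3

The interval [w, b] = {b, w, x}, which has 3 elements.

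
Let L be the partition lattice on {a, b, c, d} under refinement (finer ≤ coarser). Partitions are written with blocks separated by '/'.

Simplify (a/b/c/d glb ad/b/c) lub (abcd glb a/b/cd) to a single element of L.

a/b/cd

a/b/c/d ∧ ad/b/c = a/b/c/d
abcd ∧ a/b/cd = a/b/cd
a/b/c/d ∨ a/b/cd = a/b/cd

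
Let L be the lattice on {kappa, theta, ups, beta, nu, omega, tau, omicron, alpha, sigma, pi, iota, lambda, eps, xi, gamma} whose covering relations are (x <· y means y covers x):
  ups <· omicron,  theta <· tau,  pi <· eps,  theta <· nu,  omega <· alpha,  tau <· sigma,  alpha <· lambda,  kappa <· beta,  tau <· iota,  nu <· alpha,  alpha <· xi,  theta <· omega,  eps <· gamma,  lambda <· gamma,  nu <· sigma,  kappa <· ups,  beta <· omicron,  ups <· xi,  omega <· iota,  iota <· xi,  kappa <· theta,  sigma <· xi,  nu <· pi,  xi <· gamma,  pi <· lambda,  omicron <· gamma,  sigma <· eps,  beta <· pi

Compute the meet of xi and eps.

sigma

Common lower bounds of {xi, eps}: kappa, nu, sigma, tau, theta.
The greatest among these is sigma.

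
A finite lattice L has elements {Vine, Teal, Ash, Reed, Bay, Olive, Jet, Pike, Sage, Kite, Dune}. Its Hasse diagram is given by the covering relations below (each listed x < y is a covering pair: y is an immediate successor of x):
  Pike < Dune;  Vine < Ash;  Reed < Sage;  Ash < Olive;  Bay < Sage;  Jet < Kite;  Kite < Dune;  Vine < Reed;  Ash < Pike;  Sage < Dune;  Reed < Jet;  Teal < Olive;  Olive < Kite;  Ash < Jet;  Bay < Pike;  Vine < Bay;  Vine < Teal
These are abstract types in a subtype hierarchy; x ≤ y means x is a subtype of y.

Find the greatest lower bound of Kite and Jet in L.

Jet

Common lower bounds of {Kite, Jet}: Ash, Jet, Reed, Vine.
The greatest among these is Jet.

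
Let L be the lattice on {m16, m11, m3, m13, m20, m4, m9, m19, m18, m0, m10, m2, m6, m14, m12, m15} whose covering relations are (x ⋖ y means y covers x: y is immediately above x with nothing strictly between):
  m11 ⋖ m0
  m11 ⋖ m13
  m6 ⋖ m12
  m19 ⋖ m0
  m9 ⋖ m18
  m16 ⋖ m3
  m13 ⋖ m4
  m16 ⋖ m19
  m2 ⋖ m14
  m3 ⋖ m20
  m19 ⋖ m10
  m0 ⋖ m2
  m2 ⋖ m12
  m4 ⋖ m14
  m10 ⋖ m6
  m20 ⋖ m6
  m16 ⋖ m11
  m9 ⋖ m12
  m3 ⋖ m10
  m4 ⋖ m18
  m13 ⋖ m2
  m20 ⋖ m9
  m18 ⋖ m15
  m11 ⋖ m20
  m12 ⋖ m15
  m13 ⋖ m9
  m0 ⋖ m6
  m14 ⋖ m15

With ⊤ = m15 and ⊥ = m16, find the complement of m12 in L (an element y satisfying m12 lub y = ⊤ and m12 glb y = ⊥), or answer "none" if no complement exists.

For every candidate y, either m12 ∨ y ≠ m15 or m12 ∧ y ≠ m16; no complement exists.

none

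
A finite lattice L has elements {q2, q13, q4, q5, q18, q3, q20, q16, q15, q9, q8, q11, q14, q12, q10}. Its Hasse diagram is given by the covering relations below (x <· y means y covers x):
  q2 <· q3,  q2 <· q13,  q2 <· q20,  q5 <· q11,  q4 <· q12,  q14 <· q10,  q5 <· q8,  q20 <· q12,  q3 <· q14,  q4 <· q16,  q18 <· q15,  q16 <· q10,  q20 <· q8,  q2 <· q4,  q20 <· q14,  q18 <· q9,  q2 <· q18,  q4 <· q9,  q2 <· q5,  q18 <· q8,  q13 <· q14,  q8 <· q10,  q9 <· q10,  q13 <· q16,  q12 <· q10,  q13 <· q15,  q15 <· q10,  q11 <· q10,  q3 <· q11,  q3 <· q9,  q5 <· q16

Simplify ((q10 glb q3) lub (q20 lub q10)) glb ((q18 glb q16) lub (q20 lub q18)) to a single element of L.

q10 ∧ q3 = q3
q20 ∨ q10 = q10
q3 ∨ q10 = q10
q18 ∧ q16 = q2
q20 ∨ q18 = q8
q2 ∨ q8 = q8
q10 ∧ q8 = q8

q8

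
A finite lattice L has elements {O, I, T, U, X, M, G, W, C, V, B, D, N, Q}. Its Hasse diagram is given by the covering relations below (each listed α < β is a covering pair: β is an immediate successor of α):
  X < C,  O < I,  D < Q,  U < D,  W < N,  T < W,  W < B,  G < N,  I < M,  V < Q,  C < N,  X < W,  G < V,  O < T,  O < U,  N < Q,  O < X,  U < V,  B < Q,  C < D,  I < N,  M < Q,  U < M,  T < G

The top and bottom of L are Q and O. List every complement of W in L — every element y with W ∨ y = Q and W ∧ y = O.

Need y with W ∨ y = Q and W ∧ y = O.
Checking each element gives: M, U.

M, U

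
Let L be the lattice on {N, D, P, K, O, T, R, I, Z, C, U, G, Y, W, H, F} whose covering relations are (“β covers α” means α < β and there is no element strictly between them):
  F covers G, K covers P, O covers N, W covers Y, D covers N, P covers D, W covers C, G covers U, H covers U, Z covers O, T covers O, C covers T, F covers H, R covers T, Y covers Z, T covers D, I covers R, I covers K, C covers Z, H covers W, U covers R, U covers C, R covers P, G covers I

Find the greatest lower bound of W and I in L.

T

Common lower bounds of {W, I}: D, N, O, T.
The greatest among these is T.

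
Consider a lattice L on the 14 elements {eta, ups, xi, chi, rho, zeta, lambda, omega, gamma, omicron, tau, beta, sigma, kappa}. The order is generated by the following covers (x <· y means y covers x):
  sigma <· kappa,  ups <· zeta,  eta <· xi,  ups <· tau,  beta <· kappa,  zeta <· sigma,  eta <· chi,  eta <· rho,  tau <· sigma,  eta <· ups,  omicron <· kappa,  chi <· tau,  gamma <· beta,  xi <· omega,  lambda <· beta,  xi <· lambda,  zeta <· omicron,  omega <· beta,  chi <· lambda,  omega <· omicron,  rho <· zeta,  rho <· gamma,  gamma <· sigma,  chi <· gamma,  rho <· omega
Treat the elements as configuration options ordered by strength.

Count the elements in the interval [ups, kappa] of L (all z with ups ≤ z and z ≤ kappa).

6

The interval [ups, kappa] = {kappa, omicron, sigma, tau, ups, zeta}, which has 6 elements.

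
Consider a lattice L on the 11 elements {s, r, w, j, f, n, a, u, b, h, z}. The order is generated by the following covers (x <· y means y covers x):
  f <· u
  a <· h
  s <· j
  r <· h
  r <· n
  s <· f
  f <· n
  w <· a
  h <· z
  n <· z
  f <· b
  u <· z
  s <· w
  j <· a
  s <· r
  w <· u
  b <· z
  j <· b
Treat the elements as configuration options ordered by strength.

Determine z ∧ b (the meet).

b

Common lower bounds of {z, b}: b, f, j, s.
The greatest among these is b.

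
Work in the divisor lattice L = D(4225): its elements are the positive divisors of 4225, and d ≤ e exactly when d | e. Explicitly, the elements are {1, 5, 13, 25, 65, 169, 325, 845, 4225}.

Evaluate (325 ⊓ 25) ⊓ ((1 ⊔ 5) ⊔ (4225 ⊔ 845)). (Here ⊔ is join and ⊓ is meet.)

325 ∧ 25 = 25
1 ∨ 5 = 5
4225 ∨ 845 = 4225
5 ∨ 4225 = 4225
25 ∧ 4225 = 25

25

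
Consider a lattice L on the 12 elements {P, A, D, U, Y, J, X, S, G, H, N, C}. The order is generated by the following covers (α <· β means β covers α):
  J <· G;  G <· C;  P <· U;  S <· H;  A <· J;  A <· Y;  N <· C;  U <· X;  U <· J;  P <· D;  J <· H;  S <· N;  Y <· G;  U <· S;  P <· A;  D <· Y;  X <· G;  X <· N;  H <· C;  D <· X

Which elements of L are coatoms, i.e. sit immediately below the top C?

The coatoms are exactly the elements covered by C: G, H, N.

G, H, N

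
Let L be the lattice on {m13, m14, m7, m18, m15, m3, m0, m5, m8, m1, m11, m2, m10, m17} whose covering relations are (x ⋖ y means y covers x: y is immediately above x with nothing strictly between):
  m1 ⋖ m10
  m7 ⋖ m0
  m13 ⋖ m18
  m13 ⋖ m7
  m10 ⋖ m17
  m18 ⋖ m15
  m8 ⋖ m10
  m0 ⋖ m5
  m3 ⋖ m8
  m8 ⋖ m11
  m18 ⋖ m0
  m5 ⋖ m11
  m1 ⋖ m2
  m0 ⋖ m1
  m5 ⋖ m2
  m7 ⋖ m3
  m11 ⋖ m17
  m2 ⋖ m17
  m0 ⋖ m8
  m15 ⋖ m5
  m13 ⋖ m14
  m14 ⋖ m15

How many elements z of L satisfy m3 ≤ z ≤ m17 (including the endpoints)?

The interval [m3, m17] = {m10, m11, m17, m3, m8}, which has 5 elements.

5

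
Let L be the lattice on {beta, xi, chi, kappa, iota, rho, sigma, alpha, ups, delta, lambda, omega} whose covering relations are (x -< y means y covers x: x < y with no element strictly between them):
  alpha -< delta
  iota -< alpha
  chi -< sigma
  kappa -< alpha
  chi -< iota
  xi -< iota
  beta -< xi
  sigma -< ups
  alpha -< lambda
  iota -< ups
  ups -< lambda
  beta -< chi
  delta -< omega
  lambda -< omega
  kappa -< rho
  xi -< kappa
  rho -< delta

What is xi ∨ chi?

iota

Common upper bounds of {xi, chi}: alpha, delta, iota, lambda, omega, ups.
The least among these is iota.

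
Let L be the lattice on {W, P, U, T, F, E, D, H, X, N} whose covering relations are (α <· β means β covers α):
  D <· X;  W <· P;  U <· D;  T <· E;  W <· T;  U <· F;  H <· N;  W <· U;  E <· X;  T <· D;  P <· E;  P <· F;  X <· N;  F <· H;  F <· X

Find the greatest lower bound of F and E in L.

Common lower bounds of {F, E}: P, W.
The greatest among these is P.

P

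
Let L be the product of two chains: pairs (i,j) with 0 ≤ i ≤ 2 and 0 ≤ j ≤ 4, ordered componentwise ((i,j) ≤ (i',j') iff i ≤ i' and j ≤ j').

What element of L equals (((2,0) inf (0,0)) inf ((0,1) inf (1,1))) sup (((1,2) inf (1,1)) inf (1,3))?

(1,1)

(2,0) ∧ (0,0) = (0,0)
(0,1) ∧ (1,1) = (0,1)
(0,0) ∧ (0,1) = (0,0)
(1,2) ∧ (1,1) = (1,1)
(1,1) ∧ (1,3) = (1,1)
(0,0) ∨ (1,1) = (1,1)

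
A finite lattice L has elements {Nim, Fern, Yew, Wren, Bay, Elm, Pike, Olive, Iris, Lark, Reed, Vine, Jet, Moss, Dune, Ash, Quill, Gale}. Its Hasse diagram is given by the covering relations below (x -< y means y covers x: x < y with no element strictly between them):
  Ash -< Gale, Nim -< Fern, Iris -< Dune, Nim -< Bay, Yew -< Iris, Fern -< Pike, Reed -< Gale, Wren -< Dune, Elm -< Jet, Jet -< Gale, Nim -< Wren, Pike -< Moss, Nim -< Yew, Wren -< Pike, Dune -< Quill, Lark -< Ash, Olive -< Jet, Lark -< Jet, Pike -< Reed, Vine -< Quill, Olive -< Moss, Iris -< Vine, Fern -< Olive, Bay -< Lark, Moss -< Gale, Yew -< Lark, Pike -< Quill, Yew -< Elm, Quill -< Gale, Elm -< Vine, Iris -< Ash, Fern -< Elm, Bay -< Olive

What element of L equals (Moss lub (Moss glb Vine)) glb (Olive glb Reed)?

Fern

Moss ∧ Vine = Fern
Moss ∨ Fern = Moss
Olive ∧ Reed = Fern
Moss ∧ Fern = Fern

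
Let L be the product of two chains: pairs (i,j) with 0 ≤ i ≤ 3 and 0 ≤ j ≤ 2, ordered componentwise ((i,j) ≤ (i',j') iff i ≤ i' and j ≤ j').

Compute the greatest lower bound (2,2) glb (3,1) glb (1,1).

In a product of chains, the meet is componentwise min, giving (1,1).

(1,1)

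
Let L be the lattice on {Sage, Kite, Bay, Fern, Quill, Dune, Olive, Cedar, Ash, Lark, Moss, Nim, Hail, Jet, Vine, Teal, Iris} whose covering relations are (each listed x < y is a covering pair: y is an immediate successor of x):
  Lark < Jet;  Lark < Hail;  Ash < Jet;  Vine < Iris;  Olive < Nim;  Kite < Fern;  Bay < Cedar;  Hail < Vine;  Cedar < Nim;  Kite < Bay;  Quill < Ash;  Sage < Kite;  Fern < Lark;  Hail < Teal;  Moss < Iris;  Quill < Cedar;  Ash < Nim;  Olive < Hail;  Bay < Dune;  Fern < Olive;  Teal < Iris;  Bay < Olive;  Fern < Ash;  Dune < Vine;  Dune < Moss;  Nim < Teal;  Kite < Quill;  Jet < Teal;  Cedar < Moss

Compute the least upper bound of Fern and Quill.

Common upper bounds of {Fern, Quill}: Ash, Iris, Jet, Nim, Teal.
The least among these is Ash.

Ash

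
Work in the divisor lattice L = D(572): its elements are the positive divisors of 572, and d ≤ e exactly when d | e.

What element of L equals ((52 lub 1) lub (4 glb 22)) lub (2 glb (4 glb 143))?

52 ∨ 1 = 52
4 ∧ 22 = 2
52 ∨ 2 = 52
4 ∧ 143 = 1
2 ∧ 1 = 1
52 ∨ 1 = 52

52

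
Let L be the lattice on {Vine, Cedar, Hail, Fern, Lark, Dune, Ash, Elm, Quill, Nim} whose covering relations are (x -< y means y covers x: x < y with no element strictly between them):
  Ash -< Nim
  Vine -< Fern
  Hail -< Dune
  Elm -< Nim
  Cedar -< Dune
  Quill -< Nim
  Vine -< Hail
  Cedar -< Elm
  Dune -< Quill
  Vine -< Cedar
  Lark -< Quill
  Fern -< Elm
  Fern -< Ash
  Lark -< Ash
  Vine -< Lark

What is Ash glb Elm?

Common lower bounds of {Ash, Elm}: Fern, Vine.
The greatest among these is Fern.

Fern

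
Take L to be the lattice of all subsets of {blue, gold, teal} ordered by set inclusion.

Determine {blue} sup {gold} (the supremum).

{blue,gold}

Under ⊆, join is union: {blue} ∪ {gold} = {blue,gold}.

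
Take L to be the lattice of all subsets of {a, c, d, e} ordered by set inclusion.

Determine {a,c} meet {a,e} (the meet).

{a}

Under ⊆, meet is intersection: {a,c} ∩ {a,e} = {a}.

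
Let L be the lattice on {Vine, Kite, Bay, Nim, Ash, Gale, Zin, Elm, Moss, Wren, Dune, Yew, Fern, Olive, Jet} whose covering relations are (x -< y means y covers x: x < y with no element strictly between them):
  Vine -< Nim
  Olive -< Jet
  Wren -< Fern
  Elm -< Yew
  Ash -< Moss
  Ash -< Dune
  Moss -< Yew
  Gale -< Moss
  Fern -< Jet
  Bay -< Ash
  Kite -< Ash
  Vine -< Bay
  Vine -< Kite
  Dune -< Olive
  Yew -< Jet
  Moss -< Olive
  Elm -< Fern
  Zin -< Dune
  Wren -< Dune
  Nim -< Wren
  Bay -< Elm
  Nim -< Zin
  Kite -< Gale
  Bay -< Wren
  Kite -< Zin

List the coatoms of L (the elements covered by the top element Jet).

Fern, Olive, Yew

The coatoms are exactly the elements covered by Jet: Fern, Olive, Yew.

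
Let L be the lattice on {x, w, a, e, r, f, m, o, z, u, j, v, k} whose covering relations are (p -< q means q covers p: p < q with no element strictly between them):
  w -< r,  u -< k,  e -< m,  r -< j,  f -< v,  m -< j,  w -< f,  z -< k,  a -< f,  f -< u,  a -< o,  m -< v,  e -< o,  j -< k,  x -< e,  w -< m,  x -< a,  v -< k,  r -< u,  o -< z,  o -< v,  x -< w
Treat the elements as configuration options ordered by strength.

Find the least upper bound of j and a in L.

k

Common upper bounds of {j, a}: k.
The least among these is k.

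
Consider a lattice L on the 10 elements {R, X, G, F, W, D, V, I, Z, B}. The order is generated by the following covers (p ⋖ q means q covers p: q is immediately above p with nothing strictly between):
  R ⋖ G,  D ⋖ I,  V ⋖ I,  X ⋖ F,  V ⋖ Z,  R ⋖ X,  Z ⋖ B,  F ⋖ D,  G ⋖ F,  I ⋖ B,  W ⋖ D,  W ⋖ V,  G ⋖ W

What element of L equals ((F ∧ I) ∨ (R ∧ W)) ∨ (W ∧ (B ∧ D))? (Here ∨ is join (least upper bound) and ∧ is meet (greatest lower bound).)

D

F ∧ I = F
R ∧ W = R
F ∨ R = F
B ∧ D = D
W ∧ D = W
F ∨ W = D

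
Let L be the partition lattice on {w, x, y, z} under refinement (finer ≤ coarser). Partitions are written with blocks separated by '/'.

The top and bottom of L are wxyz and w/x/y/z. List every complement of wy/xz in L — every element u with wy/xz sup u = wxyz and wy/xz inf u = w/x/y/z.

w/x/yz, w/xy/z, wx/y/z, wx/yz, wz/x/y, wz/xy

Need u with wy/xz ∨ u = wxyz and wy/xz ∧ u = w/x/y/z.
Checking each element gives: w/x/yz, w/xy/z, wx/y/z, wx/yz, wz/x/y, wz/xy.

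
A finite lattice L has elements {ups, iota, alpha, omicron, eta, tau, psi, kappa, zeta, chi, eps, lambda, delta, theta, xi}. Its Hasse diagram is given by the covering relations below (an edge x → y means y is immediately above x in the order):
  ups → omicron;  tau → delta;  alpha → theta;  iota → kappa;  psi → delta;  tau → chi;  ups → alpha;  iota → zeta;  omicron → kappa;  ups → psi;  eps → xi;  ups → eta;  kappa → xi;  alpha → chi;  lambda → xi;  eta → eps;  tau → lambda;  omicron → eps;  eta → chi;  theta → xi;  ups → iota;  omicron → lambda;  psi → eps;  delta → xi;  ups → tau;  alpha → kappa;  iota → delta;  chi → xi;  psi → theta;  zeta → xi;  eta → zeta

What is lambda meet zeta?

Common lower bounds of {lambda, zeta}: ups.
The greatest among these is ups.

ups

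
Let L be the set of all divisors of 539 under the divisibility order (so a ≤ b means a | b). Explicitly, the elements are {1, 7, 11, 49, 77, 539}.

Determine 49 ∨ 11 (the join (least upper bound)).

539

In the divisibility order, the join is the least common multiple: lcm(49, 11) = 539.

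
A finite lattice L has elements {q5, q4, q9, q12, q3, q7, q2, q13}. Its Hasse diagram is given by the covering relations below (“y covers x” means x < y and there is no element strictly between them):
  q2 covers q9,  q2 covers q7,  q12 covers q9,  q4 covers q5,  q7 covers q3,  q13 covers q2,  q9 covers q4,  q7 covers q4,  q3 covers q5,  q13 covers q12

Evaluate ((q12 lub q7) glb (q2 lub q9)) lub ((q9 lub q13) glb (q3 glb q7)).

q12 ∨ q7 = q13
q2 ∨ q9 = q2
q13 ∧ q2 = q2
q9 ∨ q13 = q13
q3 ∧ q7 = q3
q13 ∧ q3 = q3
q2 ∨ q3 = q2

q2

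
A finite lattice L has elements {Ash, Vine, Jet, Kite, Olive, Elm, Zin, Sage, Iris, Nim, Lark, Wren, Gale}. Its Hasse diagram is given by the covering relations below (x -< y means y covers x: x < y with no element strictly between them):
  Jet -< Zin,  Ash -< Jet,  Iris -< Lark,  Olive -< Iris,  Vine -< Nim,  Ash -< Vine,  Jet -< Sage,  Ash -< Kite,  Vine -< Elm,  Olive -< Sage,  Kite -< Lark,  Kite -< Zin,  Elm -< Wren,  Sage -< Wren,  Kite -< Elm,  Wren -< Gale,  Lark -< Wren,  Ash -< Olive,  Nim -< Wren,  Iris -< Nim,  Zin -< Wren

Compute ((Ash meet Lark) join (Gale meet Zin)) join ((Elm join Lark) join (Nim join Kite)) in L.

Wren

Ash ∧ Lark = Ash
Gale ∧ Zin = Zin
Ash ∨ Zin = Zin
Elm ∨ Lark = Wren
Nim ∨ Kite = Wren
Wren ∨ Wren = Wren
Zin ∨ Wren = Wren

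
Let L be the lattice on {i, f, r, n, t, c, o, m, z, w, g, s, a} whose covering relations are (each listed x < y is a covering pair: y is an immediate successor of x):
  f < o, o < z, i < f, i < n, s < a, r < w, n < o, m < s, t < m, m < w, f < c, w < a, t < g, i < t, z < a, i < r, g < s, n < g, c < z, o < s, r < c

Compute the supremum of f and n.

Common upper bounds of {f, n}: a, o, s, z.
The least among these is o.

o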